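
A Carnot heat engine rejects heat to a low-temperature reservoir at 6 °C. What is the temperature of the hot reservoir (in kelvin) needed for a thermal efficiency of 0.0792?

T_H ≈ 303 K

T_C = 6 °C → 6 + 273.15 = 279.15 K.
From η = 1 − T_C/T_H, solving for T_H gives T_H = T_C/(1 − η) = 279.15/(1 − 0.0792) = 303 K.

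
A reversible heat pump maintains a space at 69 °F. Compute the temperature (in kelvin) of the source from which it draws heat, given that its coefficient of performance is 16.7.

T_C ≈ 276.1 K

T_H = 69 °F → (69 − 32) × 5/9 = 20.56 °C = 293.71 K.
COP_HP = T_H/(T_H − T_C) ⇒ T_C = T_H·(COP_HP − 1)/COP_HP = 293.71 × (16.7 − 1)/16.7 = 276.1 K.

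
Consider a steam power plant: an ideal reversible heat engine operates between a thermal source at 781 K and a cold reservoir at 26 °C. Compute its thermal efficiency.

η ≈ 0.617

T_C = 26 °C → 26 + 273.15 = 299.15 K.
η_rev = 1 − T_C/T_H = 1 − 299.15/781.00 = 0.617.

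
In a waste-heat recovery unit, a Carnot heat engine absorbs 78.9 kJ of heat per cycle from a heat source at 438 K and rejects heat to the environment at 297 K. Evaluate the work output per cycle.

η_rev = 1 − T_C/T_H = 1 − 297.00/438.00 = 0.3219.
W = η·Q_H = 0.3219 × 78.9 = 25.4 kJ.

W ≈ 25.4 kJ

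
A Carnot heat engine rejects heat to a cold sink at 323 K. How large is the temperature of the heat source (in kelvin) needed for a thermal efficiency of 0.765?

From η = 1 − T_C/T_H, solving for T_H gives T_H = T_C/(1 − η) = 323.00/(1 − 0.765) = 1374 K.

T_H ≈ 1374 K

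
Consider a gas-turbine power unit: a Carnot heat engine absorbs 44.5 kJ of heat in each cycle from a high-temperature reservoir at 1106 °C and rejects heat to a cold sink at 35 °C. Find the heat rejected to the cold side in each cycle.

Q_C ≈ 9.94 kJ

T_H = 1106 °C → 1106 + 273.15 = 1379.15 K.
T_C = 35 °C → 35 + 273.15 = 308.15 K.
For a reversible engine, η = 1 − T_C/T_H = 1 − 308.15/1379.15 = 0.7766.
For a reversible cycle Q_C/Q_H = T_C/T_H, so Q_C = 44.5 × 308.15/1379.15 = 9.94 kJ.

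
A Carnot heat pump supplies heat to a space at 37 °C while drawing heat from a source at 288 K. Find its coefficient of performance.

COP_HP ≈ 14.0

T_H = 37 °C → 37 + 273.15 = 310.15 K.
Reversible heating COP: COP_HP = T_H/(T_H − T_C) = 310.15/(310.15 − 288.00) = 14.0.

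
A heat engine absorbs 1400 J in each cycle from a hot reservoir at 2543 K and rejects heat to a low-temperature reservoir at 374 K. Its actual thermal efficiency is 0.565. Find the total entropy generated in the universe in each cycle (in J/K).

ΔS_univ ≈ 1.078 J/K

W = η·Q_H = 0.565 × 1400 = 791.0 J, so Q_C = Q_H − W = 609.0 J.
Reservoir entropy changes: ΔS_H = −Q_H/T_H = −1400/2543.00 = -0.5505 J/K and ΔS_C = +Q_C/T_C = 609.0/374.00 = 1.628 J/K.
ΔS_univ = −Q_H/T_H + Q_C/T_C = 1.078 J/K (> 0, since η = 0.565 < η_Carnot = 0.853).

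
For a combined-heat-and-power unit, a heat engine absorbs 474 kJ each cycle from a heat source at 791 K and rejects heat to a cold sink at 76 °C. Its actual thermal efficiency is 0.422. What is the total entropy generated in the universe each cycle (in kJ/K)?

ΔS_univ ≈ 0.1854 kJ/K

T_C = 76 °C → 76 + 273.15 = 349.15 K.
W = η·Q_H = 0.422 × 474 = 200.0 kJ, so Q_C = Q_H − W = 274.0 kJ.
Entropy balance on the reservoirs: −Q_H/T_H = -0.5992 kJ/K, +Q_C/T_C = 0.7847 kJ/K.
ΔS_univ = −Q_H/T_H + Q_C/T_C = 0.1854 kJ/K (> 0, since η = 0.422 < η_Carnot = 0.559).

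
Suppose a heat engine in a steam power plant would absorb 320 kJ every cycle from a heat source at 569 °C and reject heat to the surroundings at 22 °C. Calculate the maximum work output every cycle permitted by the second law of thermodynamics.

T_H = 569 °C → 569 + 273.15 = 842.15 K.
T_C = 22 °C → 22 + 273.15 = 295.15 K.
No engine can exceed the Carnot limit: η_max = 1 − T_C/T_H = 1 − 295.15/842.15 = 0.6495.
W_max = η_max · Q_H = 0.6495 × 320 = 208 kJ.

W_max ≈ 208 kJ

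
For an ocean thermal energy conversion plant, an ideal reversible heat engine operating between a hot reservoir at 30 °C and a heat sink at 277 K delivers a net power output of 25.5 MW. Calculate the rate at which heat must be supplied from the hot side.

T_H = 30 °C → 30 + 273.15 = 303.15 K.
Carnot efficiency: η = 1 − T_C/T_H = 1 − 277.00/303.15 = 0.0863.
Q_H = W/η = 25.5/0.0863 = 295.6 MW.

Q̇_H ≈ 295.6 MW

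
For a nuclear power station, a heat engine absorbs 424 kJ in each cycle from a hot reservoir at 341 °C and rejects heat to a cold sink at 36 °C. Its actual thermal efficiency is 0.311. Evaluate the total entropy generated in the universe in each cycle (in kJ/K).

ΔS_univ ≈ 0.2546 kJ/K

T_H = 341 °C → 341 + 273.15 = 614.15 K.
T_C = 36 °C → 36 + 273.15 = 309.15 K.
W = η·Q_H = 0.311 × 424 = 131.9 kJ, so Q_C = Q_H − W = 292.1 kJ.
The hot reservoir loses entropy Q_H/T_H = 424/614.15 = 0.6904 kJ/K; the cold reservoir gains Q_C/T_C = 292.1/309.15 = 0.9450 kJ/K.
ΔS_univ = −Q_H/T_H + Q_C/T_C = 0.2546 kJ/K (> 0, since η = 0.311 < η_Carnot = 0.497).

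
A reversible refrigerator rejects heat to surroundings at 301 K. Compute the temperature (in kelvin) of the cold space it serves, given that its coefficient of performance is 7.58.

COP_R = T_C/(T_H − T_C) ⇒ T_C = T_H·COP_R/(1 + COP_R) = 301.00 × 7.58/(1 + 7.58) = 266 K.

T_C ≈ 266 K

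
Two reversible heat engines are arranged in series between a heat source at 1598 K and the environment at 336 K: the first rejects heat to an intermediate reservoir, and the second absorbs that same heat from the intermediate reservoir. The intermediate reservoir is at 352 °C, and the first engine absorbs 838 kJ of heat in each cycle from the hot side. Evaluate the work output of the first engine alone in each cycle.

W₁ ≈ 510 kJ

T_m = 352 °C → 352 + 273.15 = 625.15 K.
First-stage efficiency η₁ = 1 − T_m/T_H = 1 − 625.15/1598.00 = 0.6088.
W₁ = η₁·Q_H = 0.6088 × 838 = 510 kJ.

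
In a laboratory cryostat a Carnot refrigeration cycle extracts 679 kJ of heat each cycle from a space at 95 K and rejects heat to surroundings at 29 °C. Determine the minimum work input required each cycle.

T_H = 29 °C → 29 + 273.15 = 302.15 K.
For a reversible refrigerator, COP_R = T_C/(T_H − T_C) = 95.00/207.15 = 0.4586.
W = Q_C/COP_R = 679/0.4586 = 1480 kJ.

W_in ≈ 1480 kJ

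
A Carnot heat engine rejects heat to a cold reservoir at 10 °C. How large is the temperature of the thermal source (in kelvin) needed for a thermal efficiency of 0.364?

T_C = 10 °C → 10 + 273.15 = 283.15 K.
From η = 1 − T_C/T_H, solving for T_H gives T_H = T_C/(1 − η) = 283.15/(1 − 0.364) = 445.2 K.

T_H ≈ 445.2 K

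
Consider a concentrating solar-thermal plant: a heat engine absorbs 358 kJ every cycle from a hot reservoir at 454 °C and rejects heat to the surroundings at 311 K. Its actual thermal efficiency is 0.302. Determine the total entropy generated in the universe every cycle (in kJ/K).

ΔS_univ ≈ 0.311 kJ/K

T_H = 454 °C → 454 + 273.15 = 727.15 K.
W = η·Q_H = 0.302 × 358 = 108.1 kJ, so Q_C = Q_H − W = 249.9 kJ.
Reservoir entropy changes: ΔS_H = −Q_H/T_H = −358/727.15 = -0.4923 kJ/K and ΔS_C = +Q_C/T_C = 249.9/311.00 = 0.8035 kJ/K.
ΔS_univ = −Q_H/T_H + Q_C/T_C = 0.311 kJ/K (> 0, since η = 0.302 < η_Carnot = 0.572).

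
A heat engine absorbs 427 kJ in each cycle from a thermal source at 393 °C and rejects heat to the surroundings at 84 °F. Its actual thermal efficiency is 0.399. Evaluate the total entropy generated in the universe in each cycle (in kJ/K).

T_H = 393 °C → 393 + 273.15 = 666.15 K.
T_C = 84 °F → (84 − 32) × 5/9 = 28.89 °C = 302.04 K.
W = η·Q_H = 0.399 × 427 = 170.4 kJ, so Q_C = Q_H − W = 256.6 kJ.
The hot reservoir loses entropy Q_H/T_H = 427/666.15 = 0.6410 kJ/K; the cold reservoir gains Q_C/T_C = 256.6/302.04 = 0.8496 kJ/K.
ΔS_univ = −Q_H/T_H + Q_C/T_C = 0.209 kJ/K (> 0, since η = 0.399 < η_Carnot = 0.547).

ΔS_univ ≈ 0.209 kJ/K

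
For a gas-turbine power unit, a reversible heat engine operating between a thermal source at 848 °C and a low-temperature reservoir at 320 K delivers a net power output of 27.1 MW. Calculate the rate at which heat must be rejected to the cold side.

T_H = 848 °C → 848 + 273.15 = 1121.15 K.
Carnot efficiency: η = 1 − T_C/T_H = 1 − 320.00/1121.15 = 0.7146.
Since Q_C/Q_H = T_C/T_H and Q_H = W/η, Q_C = W·T_C/(T_H − T_C) = 27.1 × 320.00/801.15 = 10.8 MW.

Q̇_C ≈ 10.8 MW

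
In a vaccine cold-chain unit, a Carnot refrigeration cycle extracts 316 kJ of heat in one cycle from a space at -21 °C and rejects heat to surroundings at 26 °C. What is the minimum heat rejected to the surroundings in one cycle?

T_H = 26 °C → 26 + 273.15 = 299.15 K.
T_C = -21 °C → -21 + 273.15 = 252.15 K.
For a reversible cycle Q_H/Q_C = T_H/T_C, so Q_H = Q_C·T_H/T_C = 316 × 299.15/252.15 = 374.9 kJ.

Q_H ≈ 374.9 kJ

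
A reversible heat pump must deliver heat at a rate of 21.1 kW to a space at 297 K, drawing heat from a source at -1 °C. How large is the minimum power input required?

Ẇ_in ≈ 1.765 kW

T_C = -1 °C → -1 + 273.15 = 272.15 K.
COP_HP = T_H/(T_H − T_C) = 297.00/24.85 = 11.9517.
W = Q_H/COP_HP = 21.1/11.9517 = 1.765 kW.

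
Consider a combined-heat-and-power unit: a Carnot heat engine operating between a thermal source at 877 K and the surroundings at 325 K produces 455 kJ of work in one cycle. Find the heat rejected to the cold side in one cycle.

For a reversible engine, η = 1 − T_C/T_H = 1 − 325.00/877.00 = 0.6294.
Since Q_C/Q_H = T_C/T_H and Q_H = W/η, Q_C = W·T_C/(T_H − T_C) = 455 × 325.00/552.00 = 268 kJ.

Q_C ≈ 268 kJ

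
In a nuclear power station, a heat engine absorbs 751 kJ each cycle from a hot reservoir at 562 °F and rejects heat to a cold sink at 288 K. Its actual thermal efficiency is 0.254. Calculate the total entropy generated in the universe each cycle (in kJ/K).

T_H = 562 °F → (562 − 32) × 5/9 = 294.44 °C = 567.59 K.
W = η·Q_H = 0.254 × 751 = 190.8 kJ, so Q_C = Q_H − W = 560.2 kJ.
Entropy balance on the reservoirs: −Q_H/T_H = -1.323 kJ/K, +Q_C/T_C = 1.945 kJ/K.
ΔS_univ = −Q_H/T_H + Q_C/T_C = 0.622 kJ/K (> 0, since η = 0.254 < η_Carnot = 0.493).

ΔS_univ ≈ 0.622 kJ/K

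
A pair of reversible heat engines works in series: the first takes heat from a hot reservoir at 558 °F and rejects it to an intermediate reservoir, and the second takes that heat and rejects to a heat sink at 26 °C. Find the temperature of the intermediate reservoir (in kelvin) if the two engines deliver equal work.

T_m ≈ 432 K

T_H = 558 °F → (558 − 32) × 5/9 = 292.22 °C = 565.37 K.
T_C = 26 °C → 26 + 273.15 = 299.15 K.
For reversible stages Q_m = Q_H·(T_m/T_H). Setting W₁ = Q_H(1 − T_m/T_H) equal to W₂ = Q_m(1 − T_C/T_m) = Q_H·(T_m − T_C)/T_H gives T_H − T_m = T_m − T_C, so T_m = (T_H + T_C)/2 = (565.37 + 299.15)/2 = 432 K.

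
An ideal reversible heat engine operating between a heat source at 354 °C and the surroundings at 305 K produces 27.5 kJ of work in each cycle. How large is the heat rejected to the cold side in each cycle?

Q_C ≈ 26.0 kJ

T_H = 354 °C → 354 + 273.15 = 627.15 K.
For a reversible engine, η = 1 − T_C/T_H = 1 − 305.00/627.15 = 0.5137.
Since Q_C/Q_H = T_C/T_H and Q_H = W/η, Q_C = W·T_C/(T_H − T_C) = 27.5 × 305.00/322.15 = 26.0 kJ.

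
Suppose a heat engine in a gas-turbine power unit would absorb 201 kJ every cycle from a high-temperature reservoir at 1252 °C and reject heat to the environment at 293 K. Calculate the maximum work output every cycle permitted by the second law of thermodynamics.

T_H = 1252 °C → 1252 + 273.15 = 1525.15 K.
No engine can exceed the Carnot limit: η_max = 1 − T_C/T_H = 1 − 293.00/1525.15 = 0.8079.
W_max = η_max · Q_H = 0.8079 × 201 = 162 kJ.

W_max ≈ 162 kJ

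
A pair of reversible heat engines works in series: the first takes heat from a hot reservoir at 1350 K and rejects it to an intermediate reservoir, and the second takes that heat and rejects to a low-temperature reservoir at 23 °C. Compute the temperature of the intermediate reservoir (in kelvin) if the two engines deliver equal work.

T_C = 23 °C → 23 + 273.15 = 296.15 K.
For reversible stages Q_m = Q_H·(T_m/T_H). Setting W₁ = Q_H(1 − T_m/T_H) equal to W₂ = Q_m(1 − T_C/T_m) = Q_H·(T_m − T_C)/T_H gives T_H − T_m = T_m − T_C, so T_m = (T_H + T_C)/2 = (1350.00 + 296.15)/2 = 823.1 K.

T_m ≈ 823.1 K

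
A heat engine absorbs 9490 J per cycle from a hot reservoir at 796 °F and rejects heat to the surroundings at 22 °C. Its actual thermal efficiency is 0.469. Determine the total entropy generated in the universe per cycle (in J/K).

ΔS_univ ≈ 3.47 J/K

T_H = 796 °F → (796 − 32) × 5/9 = 424.44 °C = 697.59 K.
T_C = 22 °C → 22 + 273.15 = 295.15 K.
W = η·Q_H = 0.469 × 9490 = 4451 J, so Q_C = Q_H − W = 5039 J.
Reservoir entropy changes: ΔS_H = −Q_H/T_H = −9490/697.59 = -13.60 J/K and ΔS_C = +Q_C/T_C = 5039/295.15 = 17.07 J/K.
ΔS_univ = −Q_H/T_H + Q_C/T_C = 3.47 J/K (> 0, since η = 0.469 < η_Carnot = 0.577).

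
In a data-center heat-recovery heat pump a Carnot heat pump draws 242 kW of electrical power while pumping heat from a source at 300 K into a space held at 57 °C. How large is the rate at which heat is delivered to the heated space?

T_H = 57 °C → 57 + 273.15 = 330.15 K.
COP_HP = T_H/(T_H − T_C) = 330.15/30.15 = 10.9502.
Q_H = COP_HP · W = 10.9502 × 242 = 2650 kW.

Q̇_H ≈ 2650 kW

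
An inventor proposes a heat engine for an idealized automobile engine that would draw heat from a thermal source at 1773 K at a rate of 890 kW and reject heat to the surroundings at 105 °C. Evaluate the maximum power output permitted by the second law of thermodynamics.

Ẇ_max ≈ 700 kW

T_C = 105 °C → 105 + 273.15 = 378.15 K.
No engine can exceed the Carnot limit: η_max = 1 − T_C/T_H = 1 − 378.15/1773.00 = 0.7867.
W_max = η_max · Q_H = 0.7867 × 890 = 700 kW.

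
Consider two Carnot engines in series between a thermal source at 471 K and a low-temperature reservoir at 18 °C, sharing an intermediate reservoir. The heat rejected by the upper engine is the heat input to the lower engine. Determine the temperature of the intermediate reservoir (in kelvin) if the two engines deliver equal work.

T_m ≈ 381 K

T_C = 18 °C → 18 + 273.15 = 291.15 K.
For reversible stages Q_m = Q_H·(T_m/T_H). Setting W₁ = Q_H(1 − T_m/T_H) equal to W₂ = Q_m(1 − T_C/T_m) = Q_H·(T_m − T_C)/T_H gives T_H − T_m = T_m − T_C, so T_m = (T_H + T_C)/2 = (471.00 + 291.15)/2 = 381 K.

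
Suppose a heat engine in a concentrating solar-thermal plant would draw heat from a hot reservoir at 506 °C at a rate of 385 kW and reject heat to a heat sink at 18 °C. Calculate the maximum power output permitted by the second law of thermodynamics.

T_H = 506 °C → 506 + 273.15 = 779.15 K.
T_C = 18 °C → 18 + 273.15 = 291.15 K.
The second-law ceiling is the Carnot efficiency, η_max = 1 − T_C/T_H = 1 − 291.15/779.15 = 0.6263.
W_max = η_max · Q_H = 0.6263 × 385 = 241 kW.

Ẇ_max ≈ 241 kW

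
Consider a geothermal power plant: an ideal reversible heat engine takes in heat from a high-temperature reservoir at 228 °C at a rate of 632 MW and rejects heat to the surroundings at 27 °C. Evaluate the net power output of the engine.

Ẇ ≈ 253 MW

T_H = 228 °C → 228 + 273.15 = 501.15 K.
T_C = 27 °C → 27 + 273.15 = 300.15 K.
Carnot efficiency: η = 1 − T_C/T_H = 1 − 300.15/501.15 = 0.4011.
W = η·Q_H = 0.4011 × 632 = 253 MW.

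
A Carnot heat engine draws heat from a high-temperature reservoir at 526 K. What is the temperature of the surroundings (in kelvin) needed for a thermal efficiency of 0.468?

T_C ≈ 279.8 K

From η = 1 − T_C/T_H, T_C = T_H·(1 − η) = 526.00 × (1 − 0.468) = 279.8 K.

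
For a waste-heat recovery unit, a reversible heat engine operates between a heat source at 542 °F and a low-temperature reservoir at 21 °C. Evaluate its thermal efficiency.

T_H = 542 °F → (542 − 32) × 5/9 = 283.33 °C = 556.48 K.
T_C = 21 °C → 21 + 273.15 = 294.15 K.
Carnot efficiency: η = 1 − T_C/T_H = 1 − 294.15/556.48 = 0.471.

η ≈ 0.471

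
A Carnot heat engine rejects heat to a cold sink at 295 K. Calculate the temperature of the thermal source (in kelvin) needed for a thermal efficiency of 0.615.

T_H ≈ 766 K

From η = 1 − T_C/T_H, solving for T_H gives T_H = T_C/(1 − η) = 295.00/(1 − 0.615) = 766 K.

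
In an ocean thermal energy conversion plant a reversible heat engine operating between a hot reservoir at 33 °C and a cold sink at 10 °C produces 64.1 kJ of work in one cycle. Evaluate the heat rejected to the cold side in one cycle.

T_H = 33 °C → 33 + 273.15 = 306.15 K.
T_C = 10 °C → 10 + 273.15 = 283.15 K.
The Carnot efficiency is η = 1 − T_C/T_H = 1 − 283.15/306.15 = 0.0751.
Since Q_C/Q_H = T_C/T_H and Q_H = W/η, Q_C = W·T_C/(T_H − T_C) = 64.1 × 283.15/23.00 = 789 kJ.

Q_C ≈ 789 kJ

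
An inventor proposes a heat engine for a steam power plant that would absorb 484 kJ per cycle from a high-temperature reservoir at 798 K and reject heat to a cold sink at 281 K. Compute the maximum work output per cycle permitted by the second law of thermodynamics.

W_max ≈ 314 kJ

By the Carnot theorem, η_max = 1 − T_C/T_H = 1 − 281.00/798.00 = 0.6479.
W_max = η_max · Q_H = 0.6479 × 484 = 314 kJ.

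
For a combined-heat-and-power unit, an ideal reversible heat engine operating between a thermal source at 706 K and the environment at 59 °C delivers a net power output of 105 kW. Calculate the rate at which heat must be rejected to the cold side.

Q̇_C ≈ 93.3 kW

T_C = 59 °C → 59 + 273.15 = 332.15 K.
η_rev = 1 − T_C/T_H = 1 − 332.15/706.00 = 0.5295.
Since Q_C/Q_H = T_C/T_H and Q_H = W/η, Q_C = W·T_C/(T_H − T_C) = 105 × 332.15/373.85 = 93.3 kW.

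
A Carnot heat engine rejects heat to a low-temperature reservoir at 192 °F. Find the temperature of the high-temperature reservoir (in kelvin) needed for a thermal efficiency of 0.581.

T_H ≈ 864 K

T_C = 192 °F → (192 − 32) × 5/9 = 88.89 °C = 362.04 K.
From η = 1 − T_C/T_H, solving for T_H gives T_H = T_C/(1 − η) = 362.04/(1 − 0.581) = 864 K.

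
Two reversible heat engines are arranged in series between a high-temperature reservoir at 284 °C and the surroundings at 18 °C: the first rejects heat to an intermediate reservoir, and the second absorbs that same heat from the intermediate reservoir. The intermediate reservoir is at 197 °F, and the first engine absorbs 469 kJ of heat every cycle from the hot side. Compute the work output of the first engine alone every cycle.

W₁ ≈ 161.9 kJ

T_H = 284 °C → 284 + 273.15 = 557.15 K.
T_C = 18 °C → 18 + 273.15 = 291.15 K.
T_m = 197 °F → (197 − 32) × 5/9 = 91.67 °C = 364.82 K.
First-stage efficiency η₁ = 1 − T_m/T_H = 1 − 364.82/557.15 = 0.3452.
W₁ = η₁·Q_H = 0.3452 × 469 = 161.9 kJ.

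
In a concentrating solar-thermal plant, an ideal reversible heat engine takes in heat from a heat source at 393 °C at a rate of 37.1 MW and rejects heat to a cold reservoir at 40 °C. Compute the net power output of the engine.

Ẇ ≈ 19.7 MW

T_H = 393 °C → 393 + 273.15 = 666.15 K.
T_C = 40 °C → 40 + 273.15 = 313.15 K.
The Carnot efficiency is η = 1 − T_C/T_H = 1 − 313.15/666.15 = 0.5299.
W = η·Q_H = 0.5299 × 37.1 = 19.7 MW.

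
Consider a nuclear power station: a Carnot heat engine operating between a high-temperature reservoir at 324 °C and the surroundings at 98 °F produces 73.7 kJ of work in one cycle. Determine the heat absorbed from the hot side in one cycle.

T_H = 324 °C → 324 + 273.15 = 597.15 K.
T_C = 98 °F → (98 − 32) × 5/9 = 36.67 °C = 309.82 K.
For a reversible engine, η = 1 − T_C/T_H = 1 − 309.82/597.15 = 0.4812.
Q_H = W/η = 73.7/0.4812 = 153 kJ.

Q_H ≈ 153 kJ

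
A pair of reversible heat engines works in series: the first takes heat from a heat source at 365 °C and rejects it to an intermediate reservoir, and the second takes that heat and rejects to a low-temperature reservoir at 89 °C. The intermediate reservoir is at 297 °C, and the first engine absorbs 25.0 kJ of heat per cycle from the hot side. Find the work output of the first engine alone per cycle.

T_H = 365 °C → 365 + 273.15 = 638.15 K.
T_C = 89 °C → 89 + 273.15 = 362.15 K.
T_m = 297 °C → 297 + 273.15 = 570.15 K.
First-stage efficiency η₁ = 1 − T_m/T_H = 1 − 570.15/638.15 = 0.1066.
W₁ = η₁·Q_H = 0.1066 × 25.0 = 2.664 kJ.

W₁ ≈ 2.664 kJ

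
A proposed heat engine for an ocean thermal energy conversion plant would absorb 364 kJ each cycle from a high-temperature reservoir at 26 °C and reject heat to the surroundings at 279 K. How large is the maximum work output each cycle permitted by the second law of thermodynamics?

W_max ≈ 24.5 kJ

T_H = 26 °C → 26 + 273.15 = 299.15 K.
By the Carnot theorem, η_max = 1 − T_C/T_H = 1 − 279.00/299.15 = 0.0674.
W_max = η_max · Q_H = 0.0674 × 364 = 24.5 kJ.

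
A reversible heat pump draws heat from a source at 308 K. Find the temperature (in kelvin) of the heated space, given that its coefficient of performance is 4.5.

COP_HP = T_H/(T_H − T_C) ⇒ T_H = T_C·COP_HP/(COP_HP − 1) = 308.00 × 4.5/(4.5 − 1) = 396.0 K.

T_H ≈ 396.0 K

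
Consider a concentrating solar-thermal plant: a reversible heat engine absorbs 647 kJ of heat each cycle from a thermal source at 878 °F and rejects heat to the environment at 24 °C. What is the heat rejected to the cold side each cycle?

Q_C ≈ 259 kJ

T_H = 878 °F → (878 − 32) × 5/9 = 470.00 °C = 743.15 K.
T_C = 24 °C → 24 + 273.15 = 297.15 K.
Since the cycle is reversible, η = 1 − T_C/T_H = 1 − 297.15/743.15 = 0.6001.
For a reversible cycle Q_C/Q_H = T_C/T_H, so Q_C = 647 × 297.15/743.15 = 259 kJ.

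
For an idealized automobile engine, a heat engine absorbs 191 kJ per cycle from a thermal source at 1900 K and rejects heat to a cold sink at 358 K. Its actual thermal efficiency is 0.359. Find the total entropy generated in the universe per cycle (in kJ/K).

ΔS_univ ≈ 0.2415 kJ/K

W = η·Q_H = 0.359 × 191 = 68.57 kJ, so Q_C = Q_H − W = 122.4 kJ.
Reservoir entropy changes: ΔS_H = −Q_H/T_H = −191/1900.00 = -0.1005 kJ/K and ΔS_C = +Q_C/T_C = 122.4/358.00 = 0.3420 kJ/K.
ΔS_univ = −Q_H/T_H + Q_C/T_C = 0.2415 kJ/K (> 0, since η = 0.359 < η_Carnot = 0.812).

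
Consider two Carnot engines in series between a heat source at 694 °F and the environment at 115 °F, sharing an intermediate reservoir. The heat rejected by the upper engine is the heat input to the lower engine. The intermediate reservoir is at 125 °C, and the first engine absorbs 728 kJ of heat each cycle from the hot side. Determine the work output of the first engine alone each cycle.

T_H = 694 °F → (694 − 32) × 5/9 = 367.78 °C = 640.93 K.
T_C = 115 °F → (115 − 32) × 5/9 = 46.11 °C = 319.26 K.
T_m = 125 °C → 125 + 273.15 = 398.15 K.
First-stage efficiency η₁ = 1 − T_m/T_H = 1 − 398.15/640.93 = 0.3788.
W₁ = η₁·Q_H = 0.3788 × 728 = 276 kJ.

W₁ ≈ 276 kJ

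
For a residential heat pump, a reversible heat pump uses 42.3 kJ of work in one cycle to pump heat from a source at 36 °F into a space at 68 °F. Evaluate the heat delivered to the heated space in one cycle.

Q_H ≈ 698 kJ

T_H = 68 °F → (68 − 32) × 5/9 = 20.00 °C = 293.15 K.
T_C = 36 °F → (36 − 32) × 5/9 = 2.22 °C = 275.37 K.
Reversible heating COP: COP_HP = T_H/(T_H − T_C) = 293.15/17.78 = 16.4897.
Q_H = COP_HP · W = 16.4897 × 42.3 = 698 kJ.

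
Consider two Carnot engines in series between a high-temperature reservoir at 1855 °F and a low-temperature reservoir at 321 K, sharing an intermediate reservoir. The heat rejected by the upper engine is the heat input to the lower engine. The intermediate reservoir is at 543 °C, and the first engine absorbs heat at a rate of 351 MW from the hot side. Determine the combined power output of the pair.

Ẇ_total ≈ 263.4 MW

T_H = 1855 °F → (1855 − 32) × 5/9 = 1012.78 °C = 1285.93 K.
Two reversible stages in series are equivalent to a single Carnot engine between T_H and T_C, so η_total = 1 − T_C/T_H = 1 − 321.00/1285.93 = 0.7504.
W_total = η_total · Q_H = 0.7504 × 351 = 263.4 MW.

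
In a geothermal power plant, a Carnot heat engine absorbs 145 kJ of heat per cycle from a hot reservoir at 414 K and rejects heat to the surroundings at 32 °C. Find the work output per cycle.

W ≈ 38.1 kJ

T_C = 32 °C → 32 + 273.15 = 305.15 K.
The Carnot efficiency is η = 1 − T_C/T_H = 1 − 305.15/414.00 = 0.2629.
W = η·Q_H = 0.2629 × 145 = 38.1 kJ.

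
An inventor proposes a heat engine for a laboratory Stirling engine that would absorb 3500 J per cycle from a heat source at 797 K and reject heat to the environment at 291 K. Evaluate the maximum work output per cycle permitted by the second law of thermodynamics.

The upper bound on efficiency is η_max = 1 − T_C/T_H = 1 − 291.00/797.00 = 0.6349.
W_max = η_max · Q_H = 0.6349 × 3500 = 2222 J.

W_max ≈ 2222 J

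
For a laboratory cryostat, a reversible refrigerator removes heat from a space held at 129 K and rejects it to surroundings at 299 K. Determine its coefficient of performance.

For a reversible refrigerator, COP_R = T_C/(T_H − T_C) = 129.00/(299.00 − 129.00) = 0.759.

COP_R ≈ 0.759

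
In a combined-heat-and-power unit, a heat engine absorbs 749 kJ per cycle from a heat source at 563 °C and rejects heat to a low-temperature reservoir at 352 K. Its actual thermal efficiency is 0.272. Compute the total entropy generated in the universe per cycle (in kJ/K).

T_H = 563 °C → 563 + 273.15 = 836.15 K.
W = η·Q_H = 0.272 × 749 = 203.7 kJ, so Q_C = Q_H − W = 545.3 kJ.
The hot reservoir loses entropy Q_H/T_H = 749/836.15 = 0.8958 kJ/K; the cold reservoir gains Q_C/T_C = 545.3/352.00 = 1.549 kJ/K.
ΔS_univ = −Q_H/T_H + Q_C/T_C = 0.653 kJ/K (> 0, since η = 0.272 < η_Carnot = 0.579).

ΔS_univ ≈ 0.653 kJ/K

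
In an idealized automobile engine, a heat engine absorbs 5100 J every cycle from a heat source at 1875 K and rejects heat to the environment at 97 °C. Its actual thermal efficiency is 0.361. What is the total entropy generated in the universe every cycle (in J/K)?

T_C = 97 °C → 97 + 273.15 = 370.15 K.
W = η·Q_H = 0.361 × 5100 = 1841 J, so Q_C = Q_H − W = 3259 J.
Entropy balance on the reservoirs: −Q_H/T_H = -2.720 J/K, +Q_C/T_C = 8.804 J/K.
ΔS_univ = −Q_H/T_H + Q_C/T_C = 6.08 J/K (> 0, since η = 0.361 < η_Carnot = 0.803).

ΔS_univ ≈ 6.08 J/K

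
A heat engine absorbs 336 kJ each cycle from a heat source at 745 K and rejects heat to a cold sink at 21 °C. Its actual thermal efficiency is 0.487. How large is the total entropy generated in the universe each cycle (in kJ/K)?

T_C = 21 °C → 21 + 273.15 = 294.15 K.
W = η·Q_H = 0.487 × 336 = 163.6 kJ, so Q_C = Q_H − W = 172.4 kJ.
The hot reservoir loses entropy Q_H/T_H = 336/745.00 = 0.4510 kJ/K; the cold reservoir gains Q_C/T_C = 172.4/294.15 = 0.5860 kJ/K.
ΔS_univ = −Q_H/T_H + Q_C/T_C = 0.135 kJ/K (> 0, since η = 0.487 < η_Carnot = 0.605).

ΔS_univ ≈ 0.135 kJ/K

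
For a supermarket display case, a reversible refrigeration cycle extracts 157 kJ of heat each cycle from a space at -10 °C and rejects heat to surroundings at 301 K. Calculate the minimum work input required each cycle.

T_C = -10 °C → -10 + 273.15 = 263.15 K.
For a reversible refrigerator, COP_R = T_C/(T_H − T_C) = 263.15/37.85 = 6.9524.
W = Q_C/COP_R = 157/6.9524 = 22.6 kJ.

W_in ≈ 22.6 kJ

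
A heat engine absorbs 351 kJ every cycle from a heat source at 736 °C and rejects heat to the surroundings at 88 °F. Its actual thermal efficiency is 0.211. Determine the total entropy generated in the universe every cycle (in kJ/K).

ΔS_univ ≈ 0.562 kJ/K

T_H = 736 °C → 736 + 273.15 = 1009.15 K.
T_C = 88 °F → (88 − 32) × 5/9 = 31.11 °C = 304.26 K.
W = η·Q_H = 0.211 × 351 = 74.06 kJ, so Q_C = Q_H − W = 276.9 kJ.
Entropy balance on the reservoirs: −Q_H/T_H = -0.3478 kJ/K, +Q_C/T_C = 0.9102 kJ/K.
ΔS_univ = −Q_H/T_H + Q_C/T_C = 0.562 kJ/K (> 0, since η = 0.211 < η_Carnot = 0.698).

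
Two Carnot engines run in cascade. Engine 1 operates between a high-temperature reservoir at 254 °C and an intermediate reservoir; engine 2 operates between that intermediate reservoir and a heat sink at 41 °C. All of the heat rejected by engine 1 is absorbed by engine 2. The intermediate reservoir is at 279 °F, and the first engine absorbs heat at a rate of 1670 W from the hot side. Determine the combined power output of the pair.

T_H = 254 °C → 254 + 273.15 = 527.15 K.
T_C = 41 °C → 41 + 273.15 = 314.15 K.
Two reversible stages in series are equivalent to a single Carnot engine between T_H and T_C, so η_total = 1 − T_C/T_H = 1 − 314.15/527.15 = 0.4041.
W_total = η_total · Q_H = 0.4041 × 1670 = 675 W.

Ẇ_total ≈ 675 W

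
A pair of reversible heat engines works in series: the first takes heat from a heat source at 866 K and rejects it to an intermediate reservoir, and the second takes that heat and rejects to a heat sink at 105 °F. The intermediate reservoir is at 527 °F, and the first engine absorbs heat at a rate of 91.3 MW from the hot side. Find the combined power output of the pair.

T_C = 105 °F → (105 − 32) × 5/9 = 40.56 °C = 313.71 K.
Two reversible stages in series are equivalent to a single Carnot engine between T_H and T_C, so η_total = 1 − T_C/T_H = 1 − 313.71/866.00 = 0.6378.
W_total = η_total · Q_H = 0.6378 × 91.3 = 58.2 MW.

Ẇ_total ≈ 58.2 MW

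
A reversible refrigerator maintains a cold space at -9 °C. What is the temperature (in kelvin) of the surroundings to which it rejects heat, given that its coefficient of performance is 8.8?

T_H ≈ 294.2 K

T_C = -9 °C → -9 + 273.15 = 264.15 K.
COP_R = T_C/(T_H − T_C) ⇒ T_H = T_C·(1 + 1/COP_R) = 264.15 × (1 + 1/8.8) = 294.2 K.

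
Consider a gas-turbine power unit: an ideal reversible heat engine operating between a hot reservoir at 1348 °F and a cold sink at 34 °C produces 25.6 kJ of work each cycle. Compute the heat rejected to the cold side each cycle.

T_H = 1348 °F → (1348 − 32) × 5/9 = 731.11 °C = 1004.26 K.
T_C = 34 °C → 34 + 273.15 = 307.15 K.
η_rev = 1 − T_C/T_H = 1 − 307.15/1004.26 = 0.6942.
Since Q_C/Q_H = T_C/T_H and Q_H = W/η, Q_C = W·T_C/(T_H − T_C) = 25.6 × 307.15/697.11 = 11.3 kJ.

Q_C ≈ 11.3 kJ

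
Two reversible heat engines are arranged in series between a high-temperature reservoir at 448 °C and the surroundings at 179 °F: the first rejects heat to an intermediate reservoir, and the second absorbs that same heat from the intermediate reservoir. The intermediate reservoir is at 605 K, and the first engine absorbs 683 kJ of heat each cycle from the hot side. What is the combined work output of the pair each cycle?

T_H = 448 °C → 448 + 273.15 = 721.15 K.
T_C = 179 °F → (179 − 32) × 5/9 = 81.67 °C = 354.82 K.
Two reversible stages in series are equivalent to a single Carnot engine between T_H and T_C, so η_total = 1 − T_C/T_H = 1 − 354.82/721.15 = 0.5080.
W_total = η_total · Q_H = 0.5080 × 683 = 347 kJ.

W_total ≈ 347 kJ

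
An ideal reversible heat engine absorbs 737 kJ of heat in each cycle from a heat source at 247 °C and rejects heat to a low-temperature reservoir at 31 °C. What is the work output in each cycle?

W ≈ 306.1 kJ

T_H = 247 °C → 247 + 273.15 = 520.15 K.
T_C = 31 °C → 31 + 273.15 = 304.15 K.
For a reversible engine, η = 1 − T_C/T_H = 1 − 304.15/520.15 = 0.4153.
W = η·Q_H = 0.4153 × 737 = 306.1 kJ.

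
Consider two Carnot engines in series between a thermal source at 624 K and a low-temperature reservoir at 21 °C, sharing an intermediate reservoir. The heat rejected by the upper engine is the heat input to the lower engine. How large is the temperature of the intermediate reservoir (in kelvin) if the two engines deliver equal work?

T_m ≈ 459 K

T_C = 21 °C → 21 + 273.15 = 294.15 K.
For reversible stages Q_m = Q_H·(T_m/T_H). Setting W₁ = Q_H(1 − T_m/T_H) equal to W₂ = Q_m(1 − T_C/T_m) = Q_H·(T_m − T_C)/T_H gives T_H − T_m = T_m − T_C, so T_m = (T_H + T_C)/2 = (624.00 + 294.15)/2 = 459 K.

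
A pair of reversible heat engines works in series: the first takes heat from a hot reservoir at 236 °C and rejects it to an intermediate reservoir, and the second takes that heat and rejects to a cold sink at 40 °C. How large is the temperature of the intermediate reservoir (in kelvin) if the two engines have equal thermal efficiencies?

T_H = 236 °C → 236 + 273.15 = 509.15 K.
T_C = 40 °C → 40 + 273.15 = 313.15 K.
Equal efficiencies require 1 − T_m/T_H = 1 − T_C/T_m, i.e. T_m/T_H = T_C/T_m, so T_m = √(T_H·T_C) = √(509.15 × 313.15) = 399 K.

T_m ≈ 399 K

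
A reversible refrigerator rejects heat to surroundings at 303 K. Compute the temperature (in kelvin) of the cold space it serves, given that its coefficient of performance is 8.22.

T_C ≈ 270 K

COP_R = T_C/(T_H − T_C) ⇒ T_C = T_H·COP_R/(1 + COP_R) = 303.00 × 8.22/(1 + 8.22) = 270 K.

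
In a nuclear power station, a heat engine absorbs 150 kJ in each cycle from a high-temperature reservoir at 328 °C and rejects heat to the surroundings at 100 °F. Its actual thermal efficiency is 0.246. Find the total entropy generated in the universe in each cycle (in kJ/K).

ΔS_univ ≈ 0.114 kJ/K

T_H = 328 °C → 328 + 273.15 = 601.15 K.
T_C = 100 °F → (100 − 32) × 5/9 = 37.78 °C = 310.93 K.
W = η·Q_H = 0.246 × 150 = 36.90 kJ, so Q_C = Q_H − W = 113.1 kJ.
Entropy balance on the reservoirs: −Q_H/T_H = -0.2495 kJ/K, +Q_C/T_C = 0.3638 kJ/K.
ΔS_univ = −Q_H/T_H + Q_C/T_C = 0.114 kJ/K (> 0, since η = 0.246 < η_Carnot = 0.483).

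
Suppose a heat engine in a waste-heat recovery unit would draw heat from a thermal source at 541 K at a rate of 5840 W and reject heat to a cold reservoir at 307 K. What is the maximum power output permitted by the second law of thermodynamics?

Ẇ_max ≈ 2530 W

The second-law ceiling is the Carnot efficiency, η_max = 1 − T_C/T_H = 1 − 307.00/541.00 = 0.4325.
W_max = η_max · Q_H = 0.4325 × 5840 = 2530 W.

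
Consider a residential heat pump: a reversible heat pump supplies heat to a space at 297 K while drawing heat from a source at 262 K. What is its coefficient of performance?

Reversible heating COP: COP_HP = T_H/(T_H − T_C) = 297.00/(297.00 − 262.00) = 8.49.

COP_HP ≈ 8.49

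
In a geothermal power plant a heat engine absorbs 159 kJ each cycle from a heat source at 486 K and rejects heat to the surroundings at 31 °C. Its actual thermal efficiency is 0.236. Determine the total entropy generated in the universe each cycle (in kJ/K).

T_C = 31 °C → 31 + 273.15 = 304.15 K.
W = η·Q_H = 0.236 × 159 = 37.52 kJ, so Q_C = Q_H − W = 121.5 kJ.
Entropy balance on the reservoirs: −Q_H/T_H = -0.3272 kJ/K, +Q_C/T_C = 0.3994 kJ/K.
ΔS_univ = −Q_H/T_H + Q_C/T_C = 0.07223 kJ/K (> 0, since η = 0.236 < η_Carnot = 0.374).

ΔS_univ ≈ 0.07223 kJ/K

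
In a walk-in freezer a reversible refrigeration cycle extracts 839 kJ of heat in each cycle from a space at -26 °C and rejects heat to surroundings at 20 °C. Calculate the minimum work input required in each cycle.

T_H = 20 °C → 20 + 273.15 = 293.15 K.
T_C = -26 °C → -26 + 273.15 = 247.15 K.
Carnot COP: COP_R = T_C/(T_H − T_C) = 247.15/46.00 = 5.3728.
W = Q_C/COP_R = 839/5.3728 = 156 kJ.

W_in ≈ 156 kJ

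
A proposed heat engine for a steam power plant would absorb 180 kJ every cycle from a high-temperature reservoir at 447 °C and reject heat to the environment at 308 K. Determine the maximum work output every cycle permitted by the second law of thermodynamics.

W_max ≈ 103 kJ

T_H = 447 °C → 447 + 273.15 = 720.15 K.
The upper bound on efficiency is η_max = 1 − T_C/T_H = 1 − 308.00/720.15 = 0.5723.
W_max = η_max · Q_H = 0.5723 × 180 = 103 kJ.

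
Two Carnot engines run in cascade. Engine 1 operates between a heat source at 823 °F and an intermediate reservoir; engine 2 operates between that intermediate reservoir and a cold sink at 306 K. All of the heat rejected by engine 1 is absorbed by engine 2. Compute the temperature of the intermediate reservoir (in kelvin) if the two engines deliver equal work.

T_m ≈ 509.3 K

T_H = 823 °F → (823 − 32) × 5/9 = 439.44 °C = 712.59 K.
For reversible stages Q_m = Q_H·(T_m/T_H). Setting W₁ = Q_H(1 − T_m/T_H) equal to W₂ = Q_m(1 − T_C/T_m) = Q_H·(T_m − T_C)/T_H gives T_H − T_m = T_m − T_C, so T_m = (T_H + T_C)/2 = (712.59 + 306.00)/2 = 509.3 K.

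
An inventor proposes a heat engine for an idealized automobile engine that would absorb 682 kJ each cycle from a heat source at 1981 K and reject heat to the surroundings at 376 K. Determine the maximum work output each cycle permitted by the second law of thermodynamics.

The second-law ceiling is the Carnot efficiency, η_max = 1 − T_C/T_H = 1 − 376.00/1981.00 = 0.8102.
W_max = η_max · Q_H = 0.8102 × 682 = 552.6 kJ.

W_max ≈ 552.6 kJ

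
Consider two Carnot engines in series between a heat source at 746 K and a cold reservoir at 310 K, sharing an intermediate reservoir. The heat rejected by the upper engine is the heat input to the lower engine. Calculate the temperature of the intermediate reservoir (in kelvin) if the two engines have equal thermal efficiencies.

T_m ≈ 481 K

Equal efficiencies require 1 − T_m/T_H = 1 − T_C/T_m, i.e. T_m/T_H = T_C/T_m, so T_m = √(T_H·T_C) = √(746.00 × 310.00) = 481 K.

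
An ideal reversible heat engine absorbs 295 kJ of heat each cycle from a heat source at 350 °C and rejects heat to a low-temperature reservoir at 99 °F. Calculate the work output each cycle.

T_H = 350 °C → 350 + 273.15 = 623.15 K.
T_C = 99 °F → (99 − 32) × 5/9 = 37.22 °C = 310.37 K.
η_rev = 1 − T_C/T_H = 1 − 310.37/623.15 = 0.5019.
W = η·Q_H = 0.5019 × 295 = 148.1 kJ.

W ≈ 148.1 kJ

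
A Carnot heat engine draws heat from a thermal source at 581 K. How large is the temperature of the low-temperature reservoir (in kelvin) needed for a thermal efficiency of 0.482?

T_C ≈ 301.0 K

From η = 1 − T_C/T_H, T_C = T_H·(1 − η) = 581.00 × (1 − 0.482) = 301.0 K.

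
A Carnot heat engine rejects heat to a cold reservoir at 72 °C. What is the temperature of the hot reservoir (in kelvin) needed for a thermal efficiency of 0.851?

T_C = 72 °C → 72 + 273.15 = 345.15 K.
From η = 1 − T_C/T_H, solving for T_H gives T_H = T_C/(1 − η) = 345.15/(1 − 0.851) = 2320 K.

T_H ≈ 2320 K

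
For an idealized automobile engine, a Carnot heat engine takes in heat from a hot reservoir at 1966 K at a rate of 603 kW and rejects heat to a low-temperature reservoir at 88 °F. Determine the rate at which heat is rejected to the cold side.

T_C = 88 °F → (88 − 32) × 5/9 = 31.11 °C = 304.26 K.
For a reversible engine, η = 1 − T_C/T_H = 1 − 304.26/1966.00 = 0.8452.
For a reversible cycle Q_C/Q_H = T_C/T_H, so Q_C = 603 × 304.26/1966.00 = 93.32 kW.

Q̇_C ≈ 93.32 kW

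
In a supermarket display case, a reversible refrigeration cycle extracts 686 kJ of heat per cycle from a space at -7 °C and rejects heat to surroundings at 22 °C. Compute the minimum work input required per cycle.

W_in ≈ 74.75 kJ

T_H = 22 °C → 22 + 273.15 = 295.15 K.
T_C = -7 °C → -7 + 273.15 = 266.15 K.
Carnot COP: COP_R = T_C/(T_H − T_C) = 266.15/29.00 = 9.1776.
W = Q_C/COP_R = 686/9.1776 = 74.75 kJ.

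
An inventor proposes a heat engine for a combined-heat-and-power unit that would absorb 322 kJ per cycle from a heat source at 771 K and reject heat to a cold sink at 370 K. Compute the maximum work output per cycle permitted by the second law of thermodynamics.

By the Carnot theorem, η_max = 1 − T_C/T_H = 1 − 370.00/771.00 = 0.5201.
W_max = η_max · Q_H = 0.5201 × 322 = 167 kJ.

W_max ≈ 167 kJ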